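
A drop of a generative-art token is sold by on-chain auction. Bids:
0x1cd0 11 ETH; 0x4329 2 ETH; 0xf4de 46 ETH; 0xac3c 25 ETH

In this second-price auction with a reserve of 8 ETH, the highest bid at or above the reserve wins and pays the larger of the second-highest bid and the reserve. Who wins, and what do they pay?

0xf4de pays 25 ETH

Sorting bids: 46 (0xf4de) > 25 (0xac3c) > 11 (0x1cd0) > 2 (0x4329)
0xf4de has the top bid at or above the reserve (46 ETH).
Second-highest bid 25 ETH exceeds the reserve 8 ETH → payment 25 ETH.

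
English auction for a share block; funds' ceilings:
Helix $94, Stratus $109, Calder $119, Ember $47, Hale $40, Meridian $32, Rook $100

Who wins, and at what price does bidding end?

Sorting limits: 119 (Calder) > 109 (Stratus) > 100 (Rook) > 94 (Helix) > 47 (Ember) > 40 (Hale) > …
Once the price passes $109, only Calder is left; the hammer falls at Stratus's limit of $109.

Calder wins at $109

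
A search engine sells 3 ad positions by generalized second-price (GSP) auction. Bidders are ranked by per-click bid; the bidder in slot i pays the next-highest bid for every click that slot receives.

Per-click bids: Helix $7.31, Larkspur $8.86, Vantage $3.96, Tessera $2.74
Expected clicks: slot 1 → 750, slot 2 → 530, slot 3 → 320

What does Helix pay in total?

Per-click bids in order: $8.86 (Larkspur) > $7.31 (Helix) > $3.96 (Vantage) > $2.74 (Tessera)
Helix holds slot 2 → pays next bid $3.96 × 530 clicks = $2098.80.

Helix pays $2098.80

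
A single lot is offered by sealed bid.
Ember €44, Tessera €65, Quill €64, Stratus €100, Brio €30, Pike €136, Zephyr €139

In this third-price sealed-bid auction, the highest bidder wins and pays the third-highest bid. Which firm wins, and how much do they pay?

Bids in order: 139 (Zephyr) > 136 (Pike) > 100 (Stratus) > 65 (Tessera) > 64 (Quill) > 44 (Ember) > …
Zephyr wins; payment is bid #3 in the ranking = €100.

Zephyr pays €100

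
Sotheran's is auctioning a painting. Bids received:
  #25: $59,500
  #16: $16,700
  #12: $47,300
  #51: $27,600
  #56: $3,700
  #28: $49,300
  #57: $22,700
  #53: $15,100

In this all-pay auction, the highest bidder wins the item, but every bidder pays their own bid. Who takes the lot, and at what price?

Rule: the highest bidder wins the item, but every bidder pays their own bid.
Bids ranked: 59,500 (#25) > 49,300 (#28) > 47,300 (#12) > 27,600 (#51) > 22,700 (#57) > 16,700 (#16) > …
#25 wins with the top bid; all bids are sunk regardless.

#25 pays $59,500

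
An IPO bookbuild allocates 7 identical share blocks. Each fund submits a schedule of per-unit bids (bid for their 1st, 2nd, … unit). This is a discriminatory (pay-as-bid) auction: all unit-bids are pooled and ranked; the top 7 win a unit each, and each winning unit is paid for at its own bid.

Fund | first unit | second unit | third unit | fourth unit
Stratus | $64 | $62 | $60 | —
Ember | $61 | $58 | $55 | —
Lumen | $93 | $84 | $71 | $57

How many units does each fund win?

Merging the schedules and taking the best 7: 93 (Lumen-1), 84 (Lumen-2), 71 (Lumen-3), 64 (Stratus-1), 62 (Stratus-2), 61 (Ember-1), 60 (Stratus-3)
Next rejected bid: $58 (not a price — pay-as-bid).
Allocation: Ember 1, Lumen 3, Stratus 3.

Ember 1, Lumen 3, Stratus 3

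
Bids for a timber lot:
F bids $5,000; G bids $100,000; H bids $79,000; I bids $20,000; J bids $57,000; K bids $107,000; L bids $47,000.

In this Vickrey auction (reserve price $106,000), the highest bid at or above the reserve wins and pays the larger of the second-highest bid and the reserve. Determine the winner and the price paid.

Vickrey auction (reserve price $106,000): the highest bid at or above the reserve wins and pays the larger of the second-highest bid and the reserve.
Bids in order: 107,000 (K) > 100,000 (G) > 79,000 (H) > 57,000 (J) > 47,000 (L) > 20,000 (I) > …
Highest eligible bid: K at $107,000.
max(second-highest $100,000, reserve $106,000) = $106,000.

K pays $106,000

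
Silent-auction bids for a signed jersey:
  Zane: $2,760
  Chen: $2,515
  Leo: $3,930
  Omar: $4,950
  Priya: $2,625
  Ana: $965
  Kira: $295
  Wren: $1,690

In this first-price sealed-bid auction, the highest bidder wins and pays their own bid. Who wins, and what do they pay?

Omar pays $4,950

Sorting bids: 4,950 (Omar) > 3,930 (Leo) > 2,760 (Zane) > 2,625 (Priya) > 2,515 (Chen) > 1,690 (Wren) > …
Omar has the highest bid and pays exactly that: $4,950.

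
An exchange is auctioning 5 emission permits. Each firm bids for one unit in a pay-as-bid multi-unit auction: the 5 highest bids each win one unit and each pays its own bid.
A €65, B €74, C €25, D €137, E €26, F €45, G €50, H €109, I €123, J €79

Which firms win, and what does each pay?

Ordering the bids: 137 (D), 123 (I), 109 (H), 79 (J), 74 (B), 65 (A), 50 (G), …
Top 5: D, I, H, J, B.
Each winner pays its own bid: D €137, I €123, H €109, J €79, B €74.

D €137, I €123, H €109, J €79, B €74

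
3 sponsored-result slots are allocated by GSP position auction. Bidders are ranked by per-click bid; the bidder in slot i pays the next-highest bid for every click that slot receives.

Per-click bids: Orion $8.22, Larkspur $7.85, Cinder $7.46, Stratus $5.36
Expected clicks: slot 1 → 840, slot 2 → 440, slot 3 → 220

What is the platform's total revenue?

Total revenue: $11055.60

Per-click bids in order: $8.22 (Orion) > $7.85 (Larkspur) > $7.46 (Cinder) > $5.36 (Stratus)
Slot 1: Orion pays $7.85 × 840 = $6594.00
Slot 2: Larkspur pays $7.46 × 440 = $3282.40
Slot 3: Cinder pays $5.36 × 220 = $1179.20
Total = $11055.60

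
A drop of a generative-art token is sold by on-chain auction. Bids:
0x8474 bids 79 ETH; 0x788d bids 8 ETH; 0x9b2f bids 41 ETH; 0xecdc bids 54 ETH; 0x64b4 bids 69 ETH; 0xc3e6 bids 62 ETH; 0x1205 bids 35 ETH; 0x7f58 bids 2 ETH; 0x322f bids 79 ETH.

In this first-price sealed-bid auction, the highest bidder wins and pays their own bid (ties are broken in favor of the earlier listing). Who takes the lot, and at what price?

Bids ranked: 79 (0x8474) > 79 (0x322f) > 69 (0x64b4) > 62 (0xc3e6) > 54 (0xecdc) > 41 (0x9b2f) > …
Tie at 79 ETH → 0x8474 wins by tie-break.
0x8474 is highest → pays own bid, 79 ETH.

0x8474 pays 79 ETH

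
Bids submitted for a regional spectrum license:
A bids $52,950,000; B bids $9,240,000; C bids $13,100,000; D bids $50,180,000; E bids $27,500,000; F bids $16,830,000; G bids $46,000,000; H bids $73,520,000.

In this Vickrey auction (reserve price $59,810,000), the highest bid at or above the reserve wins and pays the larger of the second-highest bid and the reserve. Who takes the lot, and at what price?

H pays $59,810,000

Vickrey auction (reserve price $59,810,000): the highest bid at or above the reserve wins and pays the larger of the second-highest bid and the reserve.
Bids ranked: 73,520,000 (H) > 52,950,000 (A) > 50,180,000 (D) > 46,000,000 (G) > 27,500,000 (E) > 16,830,000 (F) > …
H has the top bid at or above the reserve ($73,520,000).
Second-highest bid $52,950,000 is below the reserve $59,810,000, so the reserve binds → payment $59,810,000.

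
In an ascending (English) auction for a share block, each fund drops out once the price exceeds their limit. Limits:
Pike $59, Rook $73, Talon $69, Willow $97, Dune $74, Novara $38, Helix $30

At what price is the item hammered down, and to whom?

Willow wins at $74

Sorting limits: 97 (Willow) > 74 (Dune) > 73 (Rook) > 69 (Talon) > 59 (Pike) > 38 (Novara) > …
Once the price passes $74, only Willow is left; the hammer falls at Dune's limit of $74.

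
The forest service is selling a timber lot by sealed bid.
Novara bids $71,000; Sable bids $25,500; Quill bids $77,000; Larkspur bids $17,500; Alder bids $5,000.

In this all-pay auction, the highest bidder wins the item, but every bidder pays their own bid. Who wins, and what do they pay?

Sorting bids: 77,000 (Quill) > 71,000 (Novara) > 25,500 (Sable) > 17,500 (Larkspur) > 5,000 (Alder)
Quill is highest and takes the item; every bidder forfeits their bid.

Quill pays $77,000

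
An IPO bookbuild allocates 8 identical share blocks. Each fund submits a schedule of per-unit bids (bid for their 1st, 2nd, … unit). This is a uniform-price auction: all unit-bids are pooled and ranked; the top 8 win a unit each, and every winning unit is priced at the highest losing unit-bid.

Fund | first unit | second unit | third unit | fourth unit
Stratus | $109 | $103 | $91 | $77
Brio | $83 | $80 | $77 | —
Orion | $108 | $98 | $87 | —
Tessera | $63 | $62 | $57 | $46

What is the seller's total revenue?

Total revenue: $616

Merging the schedules and taking the best 8: 109 (Stratus-1), 108 (Orion-1), 103 (Stratus-2), 98 (Orion-2), 91 (Stratus-3), 87 (Orion-3), 83 (Brio-1), 80 (Brio-2)
The (k+1)-th unit-bid is $77.
Allocation: Brio 2, Orion 3, Stratus 3. Every unit priced at $77.
Revenue = 8 × 77 = $616.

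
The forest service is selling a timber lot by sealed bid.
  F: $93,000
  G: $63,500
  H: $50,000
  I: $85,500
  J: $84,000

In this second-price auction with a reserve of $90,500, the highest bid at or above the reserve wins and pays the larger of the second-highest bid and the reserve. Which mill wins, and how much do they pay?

F pays $90,500

Bids in order: 93,000 (F) > 85,500 (I) > 84,000 (J) > 63,500 (G) > 50,000 (H)
F has the top bid at or above the reserve ($93,000).
Second-highest bid $85,500 is below the reserve $90,500, so the reserve binds → payment $90,500.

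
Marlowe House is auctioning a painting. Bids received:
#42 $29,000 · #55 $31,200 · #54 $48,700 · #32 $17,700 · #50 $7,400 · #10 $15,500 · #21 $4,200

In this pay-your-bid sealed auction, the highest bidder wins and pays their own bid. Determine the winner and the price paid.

Sorting bids: 48,700 (#54) > 31,200 (#55) > 29,000 (#42) > 17,700 (#32) > 15,500 (#10) > 7,400 (#50) > …
First-price: #54 pays what they bid, $48,700.

#54 pays $48,700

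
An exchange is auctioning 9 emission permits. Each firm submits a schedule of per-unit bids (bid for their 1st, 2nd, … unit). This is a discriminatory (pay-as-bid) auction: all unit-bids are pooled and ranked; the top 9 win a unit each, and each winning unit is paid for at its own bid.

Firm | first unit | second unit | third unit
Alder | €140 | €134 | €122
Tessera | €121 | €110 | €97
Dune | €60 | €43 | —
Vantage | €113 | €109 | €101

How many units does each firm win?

Alder 3, Tessera 3, Vantage 3

Pooled unit-bids ranked (top 9): 140 (Alder-1), 134 (Alder-2), 122 (Alder-3), 121 (Tessera-1), 113 (Vantage-1), 110 (Tessera-2), 109 (Vantage-2), 101 (Vantage-3), 97 (Tessera-3)
Next rejected bid: €60 (not a price — pay-as-bid).
Allocation: Alder 3, Tessera 3, Vantage 3.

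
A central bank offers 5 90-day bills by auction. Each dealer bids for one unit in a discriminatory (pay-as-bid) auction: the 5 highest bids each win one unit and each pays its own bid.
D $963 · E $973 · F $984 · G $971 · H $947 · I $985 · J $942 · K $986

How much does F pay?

Bids ranked high→low: 986 (K), 985 (I), 984 (F), 973 (E), 971 (G), 963 (D), 947 (H), …
Winners (5 units): K, I, F, E, G.
F wins → own bid $984.

F pays $984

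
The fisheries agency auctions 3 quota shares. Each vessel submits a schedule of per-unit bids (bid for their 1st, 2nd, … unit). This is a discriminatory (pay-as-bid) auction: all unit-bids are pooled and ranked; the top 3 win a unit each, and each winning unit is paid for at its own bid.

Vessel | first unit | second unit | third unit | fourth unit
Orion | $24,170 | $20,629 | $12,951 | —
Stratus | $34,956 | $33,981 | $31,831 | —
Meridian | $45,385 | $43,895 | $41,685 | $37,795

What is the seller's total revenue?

Total revenue: $130,965

Pooled unit-bids ranked (top 3): 45,385 (Meridian-1), 43,895 (Meridian-2), 41,685 (Meridian-3)
Next rejected bid: $37,795 (not a price — pay-as-bid).
Each winning unit pays its own bid.
Revenue = 45,385 + 43,895 + 41,685 = $130,965.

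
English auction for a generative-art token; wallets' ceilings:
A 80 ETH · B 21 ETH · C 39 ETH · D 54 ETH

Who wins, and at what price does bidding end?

Open ascending-bid auction: the price rises until one bidder remains; the winner pays the price at which the last rival dropped out.
Limits in order: 80 (A) > 54 (D) > 39 (C) > 21 (B)
Once the price passes 54 ETH, only A is left; the hammer falls at D's limit of 54 ETH.

A wins at 54 ETH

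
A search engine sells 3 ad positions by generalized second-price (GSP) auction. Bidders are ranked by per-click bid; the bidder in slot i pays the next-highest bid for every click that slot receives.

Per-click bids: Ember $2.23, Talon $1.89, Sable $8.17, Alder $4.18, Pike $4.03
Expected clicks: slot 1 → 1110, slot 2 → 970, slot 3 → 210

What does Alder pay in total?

Sorting advertisers: $8.17 (Sable) > $4.18 (Alder) > $4.03 (Pike) > $2.23 (Ember) > …
Alder holds slot 2 → pays next bid $4.03 × 970 clicks = $3909.10.

Alder pays $3909.10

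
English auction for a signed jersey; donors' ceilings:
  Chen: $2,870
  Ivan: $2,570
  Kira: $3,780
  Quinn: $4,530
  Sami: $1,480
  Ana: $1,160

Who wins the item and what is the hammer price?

Sorting limits: 4,530 (Quinn) > 3,780 (Kira) > 2,870 (Chen) > 2,570 (Ivan) > 1,480 (Sami) > 1,160 (Ana)
Bidding ends when Kira exits at $3,780; Quinn takes it.

Quinn wins at $3,780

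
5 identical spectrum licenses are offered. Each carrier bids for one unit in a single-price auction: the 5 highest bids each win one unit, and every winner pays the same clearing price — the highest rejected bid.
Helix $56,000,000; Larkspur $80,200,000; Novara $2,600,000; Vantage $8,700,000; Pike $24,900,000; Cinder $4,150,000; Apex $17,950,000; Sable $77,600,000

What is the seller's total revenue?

Bids ranked high→low: 80,200,000 (Larkspur), 77,600,000 (Sable), 56,000,000 (Helix), 24,900,000 (Pike), 17,950,000 (Apex), 8,700,000 (Vantage), 4,150,000 (Cinder), …
The 5 highest are Larkspur, Sable, Helix, Pike, Apex.
Highest unsuccessful bid: $8,700,000 → clearing price.
Total revenue = 5 × $8,700,000 = $43,500,000.

Total revenue: $43,500,000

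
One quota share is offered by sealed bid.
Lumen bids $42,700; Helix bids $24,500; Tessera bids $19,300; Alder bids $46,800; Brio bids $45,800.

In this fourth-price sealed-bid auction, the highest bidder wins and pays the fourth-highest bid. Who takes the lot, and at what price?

Alder pays $24,500

Bids ranked: 46,800 (Alder) > 45,800 (Brio) > 42,700 (Lumen) > 24,500 (Helix) > 19,300 (Tessera)
Alder wins; payment is bid #4 in the ranking = $24,500.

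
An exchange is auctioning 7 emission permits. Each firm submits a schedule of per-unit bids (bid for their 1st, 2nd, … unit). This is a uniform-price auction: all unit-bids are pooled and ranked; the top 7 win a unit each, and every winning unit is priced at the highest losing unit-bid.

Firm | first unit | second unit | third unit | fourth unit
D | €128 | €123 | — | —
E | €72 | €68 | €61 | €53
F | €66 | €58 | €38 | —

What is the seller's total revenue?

Total revenue: €371

Pooled unit-bids ranked (top 7): 128 (D-1), 123 (D-2), 72 (E-1), 68 (E-2), 66 (F-1), 61 (E-3), 58 (F-2)
Highest rejected unit-bid = €53.
Allocation: D 2, E 3, F 2. Every unit priced at €53.
Revenue = 7 × 53 = €371.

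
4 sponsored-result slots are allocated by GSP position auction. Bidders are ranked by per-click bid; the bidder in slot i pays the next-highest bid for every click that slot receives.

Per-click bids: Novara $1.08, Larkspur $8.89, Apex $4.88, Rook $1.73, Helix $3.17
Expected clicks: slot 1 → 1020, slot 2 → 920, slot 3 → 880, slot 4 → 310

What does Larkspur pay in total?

Sorting advertisers: $8.89 (Larkspur) > $4.88 (Apex) > $3.17 (Helix) > $1.73 (Rook) > $1.08 (Novara)
Larkspur holds slot 1 → pays next bid $4.88 × 1020 clicks = $4977.60.

Larkspur pays $4977.60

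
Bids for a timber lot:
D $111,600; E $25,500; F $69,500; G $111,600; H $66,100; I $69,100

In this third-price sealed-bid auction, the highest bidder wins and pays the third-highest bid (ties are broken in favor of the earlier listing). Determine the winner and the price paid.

D pays $69,500

Bids ranked: 111,600 (D) > 111,600 (G) > 69,500 (F) > 69,100 (I) > 66,100 (H) > 25,500 (E)
D and G tie at $111,600; tie-break gives it to D.
D wins; payment is bid #3 in the ranking = $69,500.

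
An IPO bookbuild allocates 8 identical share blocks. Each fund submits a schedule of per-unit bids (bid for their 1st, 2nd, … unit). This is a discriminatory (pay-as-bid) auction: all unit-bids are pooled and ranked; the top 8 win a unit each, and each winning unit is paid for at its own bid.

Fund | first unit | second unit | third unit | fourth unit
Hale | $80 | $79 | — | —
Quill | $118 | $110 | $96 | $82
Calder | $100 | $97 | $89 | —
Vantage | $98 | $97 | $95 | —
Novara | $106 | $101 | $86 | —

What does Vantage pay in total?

Merging the schedules and taking the best 8: 118 (Quill-1), 110 (Quill-2), 106 (Novara-1), 101 (Novara-2), 100 (Calder-1), 98 (Vantage-1), 97 (Calder-2), 97 (Vantage-2)
Next rejected bid: $96 (not a price — pay-as-bid).
Vantage's winning unit-bids: 98 + 97 = $195.

Vantage pays $195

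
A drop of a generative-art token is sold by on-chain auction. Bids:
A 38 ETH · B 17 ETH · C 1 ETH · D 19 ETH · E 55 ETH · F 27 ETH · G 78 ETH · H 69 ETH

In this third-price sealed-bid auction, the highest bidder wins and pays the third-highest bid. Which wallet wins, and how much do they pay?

G pays 55 ETH

Rule: the highest bidder wins and pays the third-highest bid.
Bids in order: 78 (G) > 69 (H) > 55 (E) > 38 (A) > 27 (F) > 19 (D) > …
G is highest; pays the third-highest bid, 55 ETH.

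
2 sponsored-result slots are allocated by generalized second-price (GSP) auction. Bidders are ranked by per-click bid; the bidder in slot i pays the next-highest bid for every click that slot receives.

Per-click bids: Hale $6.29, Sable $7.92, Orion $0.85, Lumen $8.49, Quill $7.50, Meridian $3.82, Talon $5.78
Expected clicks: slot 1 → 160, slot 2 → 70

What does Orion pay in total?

Ranked by bid: $8.49 (Lumen) > $7.92 (Sable) > $7.50 (Quill) > …
Orion ranks below slot 2 → no slot, pays nothing.

Orion pays $0.00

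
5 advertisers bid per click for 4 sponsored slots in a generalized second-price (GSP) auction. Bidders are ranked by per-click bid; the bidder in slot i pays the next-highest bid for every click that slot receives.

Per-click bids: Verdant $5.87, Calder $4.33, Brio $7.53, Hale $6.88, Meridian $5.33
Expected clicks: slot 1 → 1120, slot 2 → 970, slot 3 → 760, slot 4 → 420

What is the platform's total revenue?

Sorting advertisers: $7.53 (Brio) > $6.88 (Hale) > $5.87 (Verdant) > $5.33 (Meridian) > $4.33 (Calder)
Slot 1: Brio pays $6.88 × 1120 = $7705.60
Slot 2: Hale pays $5.87 × 970 = $5693.90
Slot 3: Verdant pays $5.33 × 760 = $4050.80
Slot 4: Meridian pays $4.33 × 420 = $1818.60
Total = $19268.90

Total revenue: $19268.90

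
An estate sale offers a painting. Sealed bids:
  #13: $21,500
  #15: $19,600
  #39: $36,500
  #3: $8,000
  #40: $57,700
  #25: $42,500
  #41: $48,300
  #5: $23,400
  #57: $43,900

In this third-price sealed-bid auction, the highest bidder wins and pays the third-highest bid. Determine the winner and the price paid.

#40 pays $43,900

Rule: the highest bidder wins and pays the third-highest bid.
Sorting bids: 57,700 (#40) > 48,300 (#41) > 43,900 (#57) > 42,500 (#25) > 36,500 (#39) > 23,400 (#5) > …
#40 wins; payment is bid #3 in the ranking = $43,900.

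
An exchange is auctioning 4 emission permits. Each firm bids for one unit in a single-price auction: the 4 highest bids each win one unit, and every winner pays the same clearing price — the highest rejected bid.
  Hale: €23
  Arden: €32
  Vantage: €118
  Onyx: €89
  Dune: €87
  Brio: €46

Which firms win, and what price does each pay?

Vantage, Onyx, Dune, Brio; each pays €32

Sorting: 118 (Vantage), 89 (Onyx), 87 (Dune), 46 (Brio), 32 (Arden), 23 (Hale)
Top 4: Vantage, Onyx, Dune, Brio.
Highest unsuccessful bid: €32 → clearing price.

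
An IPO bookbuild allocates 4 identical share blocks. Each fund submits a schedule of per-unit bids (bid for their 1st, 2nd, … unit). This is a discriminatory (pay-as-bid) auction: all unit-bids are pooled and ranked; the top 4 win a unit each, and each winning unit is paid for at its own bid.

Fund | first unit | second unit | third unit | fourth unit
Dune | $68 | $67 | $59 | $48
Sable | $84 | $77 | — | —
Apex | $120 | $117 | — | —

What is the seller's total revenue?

All unit-bids, highest first — top 4: 120 (Apex-1), 117 (Apex-2), 84 (Sable-1), 77 (Sable-2)
Next rejected bid: $68 (not a price — pay-as-bid).
Each winning unit pays its own bid.
Revenue = 120 + 117 + 84 + 77 = $398.

Total revenue: $398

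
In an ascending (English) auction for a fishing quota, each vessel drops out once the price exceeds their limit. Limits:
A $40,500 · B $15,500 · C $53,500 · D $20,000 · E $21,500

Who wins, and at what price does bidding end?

C wins at $40,500

Sorting limits: 53,500 (C) > 40,500 (A) > 21,500 (E) > 20,000 (D) > 15,500 (B)
A is the last rival to drop out, at $40,500; C remains and wins at that price.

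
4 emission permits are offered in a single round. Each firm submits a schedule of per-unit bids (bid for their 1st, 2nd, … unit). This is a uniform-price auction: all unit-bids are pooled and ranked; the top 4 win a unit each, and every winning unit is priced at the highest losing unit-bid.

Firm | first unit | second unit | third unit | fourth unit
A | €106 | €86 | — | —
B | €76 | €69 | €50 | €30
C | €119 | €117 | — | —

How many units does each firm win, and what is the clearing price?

Pooled unit-bids ranked (top 4): 119 (C-1), 117 (C-2), 106 (A-1), 86 (A-2)
Highest rejected unit-bid = €76.
Allocation: A 2, C 2.

A 2, C 2; clearing price €76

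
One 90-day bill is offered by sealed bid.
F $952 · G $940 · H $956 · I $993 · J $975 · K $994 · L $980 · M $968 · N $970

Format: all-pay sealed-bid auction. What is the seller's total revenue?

Total revenue: $8,728

Rule: the highest bidder wins the item, but every bidder pays their own bid.
Bids ranked: 994 (K) > 993 (I) > 980 (L) > 975 (J) > 970 (N) > 968 (M) > …
K wins with the top bid; all bids are sunk regardless.
Every bidder forfeits their bid regardless of winning.
Revenue = 952 + 940 + 956 + 993 + 975 + 994 + 980 + 968 + 970 = $8,728.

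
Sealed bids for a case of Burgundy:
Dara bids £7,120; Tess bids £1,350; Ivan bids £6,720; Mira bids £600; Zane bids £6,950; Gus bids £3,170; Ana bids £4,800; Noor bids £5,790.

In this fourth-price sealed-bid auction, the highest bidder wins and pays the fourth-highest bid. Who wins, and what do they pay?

Dara pays £5,790

Sorting bids: 7,120 (Dara) > 6,950 (Zane) > 6,720 (Ivan) > 5,790 (Noor) > 4,800 (Ana) > 3,170 (Gus) > …
Dara wins; payment is bid #4 in the ranking = £5,790.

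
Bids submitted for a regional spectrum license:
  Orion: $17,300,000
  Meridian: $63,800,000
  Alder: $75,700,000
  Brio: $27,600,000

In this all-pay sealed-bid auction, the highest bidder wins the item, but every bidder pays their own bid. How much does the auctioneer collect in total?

Rule: the highest bidder wins the item, but every bidder pays their own bid.
Sorting bids: 75,700,000 (Alder) > 63,800,000 (Meridian) > 27,600,000 (Brio) > 17,300,000 (Orion)
Every bidder forfeits their bid regardless of winning.
Revenue = 17,300,000 + 63,800,000 + 75,700,000 + 27,600,000 = $184,400,000.

Total revenue: $184,400,000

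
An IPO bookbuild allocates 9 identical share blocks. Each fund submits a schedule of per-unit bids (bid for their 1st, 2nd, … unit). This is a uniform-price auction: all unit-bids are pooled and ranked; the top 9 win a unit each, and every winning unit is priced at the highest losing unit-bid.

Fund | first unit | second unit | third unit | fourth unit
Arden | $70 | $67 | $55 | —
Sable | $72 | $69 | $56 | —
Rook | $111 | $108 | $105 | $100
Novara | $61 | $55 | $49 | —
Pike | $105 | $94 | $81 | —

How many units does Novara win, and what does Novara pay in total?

Merging the schedules and taking the best 9: 111 (Rook-1), 108 (Rook-2), 105 (Rook-3), 105 (Pike-1), 100 (Rook-4), 94 (Pike-2), 81 (Pike-3), 72 (Sable-1), 70 (Arden-1)
Highest rejected unit-bid = $69.
Novara wins 0 unit(s) at $69 each.

Novara: 0 units, pays $0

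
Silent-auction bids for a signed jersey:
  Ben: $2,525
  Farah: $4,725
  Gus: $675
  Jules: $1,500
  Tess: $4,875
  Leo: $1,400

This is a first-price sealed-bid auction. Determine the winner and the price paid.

First-price sealed-bid auction: the highest bidder wins and pays their own bid.
Bids in order: 4,875 (Tess) > 4,725 (Farah) > 2,525 (Ben) > 1,500 (Jules) > 1,400 (Leo) > 675 (Gus)
Tess is highest → pays own bid, $4,875.

Tess pays $4,875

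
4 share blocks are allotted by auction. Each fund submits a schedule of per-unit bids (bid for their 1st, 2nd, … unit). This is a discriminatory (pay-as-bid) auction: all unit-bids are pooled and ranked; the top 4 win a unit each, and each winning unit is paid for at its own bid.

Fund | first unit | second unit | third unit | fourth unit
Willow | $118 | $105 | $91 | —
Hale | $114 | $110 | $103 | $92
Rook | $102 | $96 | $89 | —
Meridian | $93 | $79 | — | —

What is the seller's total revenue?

Pooled unit-bids ranked (top 4): 118 (Willow-1), 114 (Hale-1), 110 (Hale-2), 105 (Willow-2)
Next rejected bid: $103 (not a price — pay-as-bid).
Each winning unit pays its own bid.
Revenue = 118 + 114 + 110 + 105 = $447.

Total revenue: $447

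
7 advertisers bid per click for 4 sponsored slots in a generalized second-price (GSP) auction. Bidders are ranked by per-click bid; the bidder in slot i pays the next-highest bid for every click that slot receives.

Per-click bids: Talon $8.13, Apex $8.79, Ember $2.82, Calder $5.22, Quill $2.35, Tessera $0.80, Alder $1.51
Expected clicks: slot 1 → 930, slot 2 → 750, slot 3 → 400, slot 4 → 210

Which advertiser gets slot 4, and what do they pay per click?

Per-click bids in order: $8.79 (Apex) > $8.13 (Talon) > $5.22 (Calder) > $2.82 (Ember) > $2.35 (Quill) > …
Slot 4 goes to the fourth-ranked bidder, Ember, who pays the next bid down: $2.35/click.

Ember; $2.35 per click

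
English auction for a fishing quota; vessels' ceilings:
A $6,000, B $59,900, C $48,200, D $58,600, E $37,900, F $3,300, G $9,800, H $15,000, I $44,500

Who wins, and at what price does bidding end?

B wins at $58,600

Rule: the price rises until one bidder remains; the winner pays the price at which the last rival dropped out.
Limits ranked: 59,900 (B) > 58,600 (D) > 48,200 (C) > 44,500 (I) > 37,900 (E) > 15,000 (H) > …
Bidding ends when D exits at $58,600; B takes it.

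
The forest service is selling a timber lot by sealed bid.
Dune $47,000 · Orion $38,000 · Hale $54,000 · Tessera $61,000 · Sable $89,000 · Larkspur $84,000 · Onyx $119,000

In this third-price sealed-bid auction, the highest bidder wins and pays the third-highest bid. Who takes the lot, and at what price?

Third-price sealed-bid auction: the highest bidder wins and pays the third-highest bid.
Bids ranked: 119,000 (Onyx) > 89,000 (Sable) > 84,000 (Larkspur) > 61,000 (Tessera) > 54,000 (Hale) > 47,000 (Dune) > …
Onyx wins; payment is bid #3 in the ranking = $84,000.

Onyx pays $84,000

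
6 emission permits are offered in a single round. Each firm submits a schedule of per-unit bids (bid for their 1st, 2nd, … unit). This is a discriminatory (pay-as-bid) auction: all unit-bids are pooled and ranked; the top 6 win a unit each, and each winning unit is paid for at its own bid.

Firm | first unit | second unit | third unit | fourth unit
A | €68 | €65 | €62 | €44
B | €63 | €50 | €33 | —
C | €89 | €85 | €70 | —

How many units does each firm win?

All unit-bids, highest first — top 6: 89 (C-1), 85 (C-2), 70 (C-3), 68 (A-1), 65 (A-2), 63 (B-1)
Next rejected bid: €62 (not a price — pay-as-bid).
Allocation: A 2, B 1, C 3.

A 2, B 1, C 3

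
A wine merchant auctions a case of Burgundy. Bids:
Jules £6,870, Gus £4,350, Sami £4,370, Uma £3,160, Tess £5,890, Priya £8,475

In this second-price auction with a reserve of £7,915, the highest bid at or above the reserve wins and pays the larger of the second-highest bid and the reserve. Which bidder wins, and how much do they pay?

Priya pays £7,915

Second-price auction with a reserve of £7,915: the highest bid at or above the reserve wins and pays the larger of the second-highest bid and the reserve.
Bids ranked: 8,475 (Priya) > 6,870 (Jules) > 5,890 (Tess) > 4,370 (Sami) > 4,350 (Gus) > 3,160 (Uma)
Highest eligible bid: Priya at £8,475.
Second-highest bid £6,870 is below the reserve £7,915, so the reserve binds → payment £7,915.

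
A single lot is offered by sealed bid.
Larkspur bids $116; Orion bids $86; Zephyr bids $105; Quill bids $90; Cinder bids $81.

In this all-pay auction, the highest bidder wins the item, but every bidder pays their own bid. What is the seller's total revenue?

Total revenue: $478

Bids ranked: 116 (Larkspur) > 105 (Zephyr) > 90 (Quill) > 86 (Orion) > 81 (Cinder)
Every bidder forfeits their bid regardless of winning.
Revenue = 116 + 86 + 105 + 90 + 81 = $478.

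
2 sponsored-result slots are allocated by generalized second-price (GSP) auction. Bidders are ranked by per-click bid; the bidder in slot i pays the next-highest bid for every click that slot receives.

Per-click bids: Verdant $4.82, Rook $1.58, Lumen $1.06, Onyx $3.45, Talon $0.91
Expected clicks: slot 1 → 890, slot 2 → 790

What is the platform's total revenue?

Total revenue: $4318.70

Ranked by bid: $4.82 (Verdant) > $3.45 (Onyx) > $1.58 (Rook) > …
Slot 1: Verdant pays $3.45 × 890 = $3070.50
Slot 2: Onyx pays $1.58 × 790 = $1248.20
Total = $4318.70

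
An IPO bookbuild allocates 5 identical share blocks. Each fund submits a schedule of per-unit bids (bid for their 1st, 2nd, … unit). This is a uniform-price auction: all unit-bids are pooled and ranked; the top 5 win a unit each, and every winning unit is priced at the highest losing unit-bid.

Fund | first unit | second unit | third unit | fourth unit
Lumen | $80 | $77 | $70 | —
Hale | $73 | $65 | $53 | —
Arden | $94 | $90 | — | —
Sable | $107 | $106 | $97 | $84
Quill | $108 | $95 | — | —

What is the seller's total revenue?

Total revenue: $470

Merging the schedules and taking the best 5: 108 (Quill-1), 107 (Sable-1), 106 (Sable-2), 97 (Sable-3), 95 (Quill-2)
Highest rejected unit-bid = $94.
Allocation: Quill 2, Sable 3. Every unit priced at $94.
Revenue = 5 × 94 = $470.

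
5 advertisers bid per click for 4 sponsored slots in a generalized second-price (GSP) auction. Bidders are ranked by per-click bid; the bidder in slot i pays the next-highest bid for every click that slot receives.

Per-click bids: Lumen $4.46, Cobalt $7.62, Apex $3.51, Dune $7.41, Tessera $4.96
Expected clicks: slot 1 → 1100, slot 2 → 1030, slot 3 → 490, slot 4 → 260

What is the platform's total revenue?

Total revenue: $16357.80

Sorting advertisers: $7.62 (Cobalt) > $7.41 (Dune) > $4.96 (Tessera) > $4.46 (Lumen) > $3.51 (Apex)
Slot 1: Cobalt pays $7.41 × 1100 = $8151.00
Slot 2: Dune pays $4.96 × 1030 = $5108.80
Slot 3: Tessera pays $4.46 × 490 = $2185.40
Slot 4: Lumen pays $3.51 × 260 = $912.60
Total = $16357.80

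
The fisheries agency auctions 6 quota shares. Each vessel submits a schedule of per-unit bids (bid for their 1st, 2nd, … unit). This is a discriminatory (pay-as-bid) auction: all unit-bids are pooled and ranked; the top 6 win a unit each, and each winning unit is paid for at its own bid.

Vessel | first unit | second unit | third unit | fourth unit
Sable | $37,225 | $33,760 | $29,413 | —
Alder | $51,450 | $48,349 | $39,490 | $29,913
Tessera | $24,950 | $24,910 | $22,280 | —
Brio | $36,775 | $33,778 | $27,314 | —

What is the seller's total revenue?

Total revenue: $247,067

Merging the schedules and taking the best 6: 51,450 (Alder-1), 48,349 (Alder-2), 39,490 (Alder-3), 37,225 (Sable-1), 36,775 (Brio-1), 33,778 (Brio-2)
Next rejected bid: $33,760 (not a price — pay-as-bid).
Each winning unit pays its own bid.
Revenue = 51,450 + 48,349 + 39,490 + 37,225 + 36,775 + 33,778 = $247,067.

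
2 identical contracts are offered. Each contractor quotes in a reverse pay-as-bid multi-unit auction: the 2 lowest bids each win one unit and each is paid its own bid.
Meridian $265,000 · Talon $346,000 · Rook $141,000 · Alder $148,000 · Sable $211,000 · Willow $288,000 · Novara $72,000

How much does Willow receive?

Sorting: 72,000 (Novara), 141,000 (Rook), 148,000 (Alder), 211,000 (Sable), …
Winners (2 units): Novara, Rook.
Willow does not win → $0.

Willow is paid $0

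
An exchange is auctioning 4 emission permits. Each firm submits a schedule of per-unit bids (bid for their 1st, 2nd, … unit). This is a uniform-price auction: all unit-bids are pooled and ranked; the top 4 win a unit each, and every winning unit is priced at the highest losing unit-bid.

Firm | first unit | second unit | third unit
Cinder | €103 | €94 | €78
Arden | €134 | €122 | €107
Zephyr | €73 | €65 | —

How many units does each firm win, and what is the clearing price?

Merging the schedules and taking the best 4: 134 (Arden-1), 122 (Arden-2), 107 (Arden-3), 103 (Cinder-1)
First bid not allocated: €94.
Allocation: Arden 3, Cinder 1.

Arden 3, Cinder 1; clearing price €94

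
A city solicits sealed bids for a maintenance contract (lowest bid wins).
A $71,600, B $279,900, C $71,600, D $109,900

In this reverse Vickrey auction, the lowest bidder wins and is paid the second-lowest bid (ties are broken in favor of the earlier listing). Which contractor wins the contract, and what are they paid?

Bids in order: 71,600 (A) < 71,600 (C) < 109,900 (D) < 279,900 (B)
Tie at $71,600 → A wins by tie-break.
A is lowest; is paid the second-lowest bid, $71,600.

A is paid $71,600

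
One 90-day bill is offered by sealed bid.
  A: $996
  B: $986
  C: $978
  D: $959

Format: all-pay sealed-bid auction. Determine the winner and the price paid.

Rule: the highest bidder wins the item, but every bidder pays their own bid.
Sorting bids: 996 (A) > 986 (B) > 978 (C) > 959 (D)
A wins with the top bid; all bids are sunk regardless.

A pays $996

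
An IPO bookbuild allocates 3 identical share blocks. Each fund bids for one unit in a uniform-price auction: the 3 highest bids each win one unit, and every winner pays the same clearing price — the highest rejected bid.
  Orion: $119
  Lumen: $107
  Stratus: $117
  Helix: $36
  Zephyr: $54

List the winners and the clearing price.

Ordering the bids: 119 (Orion), 117 (Stratus), 107 (Lumen), 54 (Zephyr), 36 (Helix)
The 3 highest are Orion, Stratus, Lumen.
Clearing price = highest rejected bid = $54.

Orion, Stratus, Lumen; each pays $54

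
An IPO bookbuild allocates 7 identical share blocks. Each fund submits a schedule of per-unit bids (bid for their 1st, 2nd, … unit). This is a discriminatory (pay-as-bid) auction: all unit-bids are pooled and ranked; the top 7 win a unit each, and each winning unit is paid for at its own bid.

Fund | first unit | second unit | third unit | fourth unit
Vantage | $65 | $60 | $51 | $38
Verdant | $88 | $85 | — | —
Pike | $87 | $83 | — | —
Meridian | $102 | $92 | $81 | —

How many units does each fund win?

Meridian 3, Pike 2, Verdant 2

All unit-bids, highest first — top 7: 102 (Meridian-1), 92 (Meridian-2), 88 (Verdant-1), 87 (Pike-1), 85 (Verdant-2), 83 (Pike-2), 81 (Meridian-3)
Next rejected bid: $65 (not a price — pay-as-bid).
Allocation: Meridian 3, Pike 2, Verdant 2.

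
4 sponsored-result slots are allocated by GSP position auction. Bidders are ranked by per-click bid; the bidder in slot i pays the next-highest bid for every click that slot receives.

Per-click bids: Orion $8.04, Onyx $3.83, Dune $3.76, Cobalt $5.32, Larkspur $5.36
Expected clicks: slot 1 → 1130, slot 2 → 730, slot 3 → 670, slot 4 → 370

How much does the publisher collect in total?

Per-click bids in order: $8.04 (Orion) > $5.36 (Larkspur) > $5.32 (Cobalt) > $3.83 (Onyx) > $3.76 (Dune)
Slot 1: Orion pays $5.36 × 1130 = $6056.80
Slot 2: Larkspur pays $5.32 × 730 = $3883.60
Slot 3: Cobalt pays $3.83 × 670 = $2566.10
Slot 4: Onyx pays $3.76 × 370 = $1391.20
Total = $13897.70

Total revenue: $13897.70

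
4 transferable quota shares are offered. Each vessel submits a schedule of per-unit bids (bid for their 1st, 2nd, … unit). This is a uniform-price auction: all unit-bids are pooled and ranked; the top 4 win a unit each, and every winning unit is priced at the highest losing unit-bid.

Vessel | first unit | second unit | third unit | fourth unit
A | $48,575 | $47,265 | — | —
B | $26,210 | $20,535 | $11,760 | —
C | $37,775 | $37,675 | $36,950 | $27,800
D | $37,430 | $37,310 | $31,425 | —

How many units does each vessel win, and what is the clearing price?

All unit-bids, highest first — top 4: 48,575 (A-1), 47,265 (A-2), 37,775 (C-1), 37,675 (C-2)
Highest rejected unit-bid = $37,430.
Allocation: A 2, C 2.

A 2, C 2; clearing price $37,430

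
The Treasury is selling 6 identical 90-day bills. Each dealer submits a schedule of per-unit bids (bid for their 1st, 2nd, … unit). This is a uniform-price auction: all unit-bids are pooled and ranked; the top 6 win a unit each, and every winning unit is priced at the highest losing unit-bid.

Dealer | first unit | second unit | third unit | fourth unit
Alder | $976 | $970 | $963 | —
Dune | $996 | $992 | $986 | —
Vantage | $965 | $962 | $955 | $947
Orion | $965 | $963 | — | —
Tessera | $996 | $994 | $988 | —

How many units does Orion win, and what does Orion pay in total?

All unit-bids, highest first — top 6: 996 (Dune-1), 996 (Tessera-1), 994 (Tessera-2), 992 (Dune-2), 988 (Tessera-3), 986 (Dune-3)
First bid not allocated: $976.
Orion wins 0 unit(s) at $976 each.

Orion: 0 units, pays $0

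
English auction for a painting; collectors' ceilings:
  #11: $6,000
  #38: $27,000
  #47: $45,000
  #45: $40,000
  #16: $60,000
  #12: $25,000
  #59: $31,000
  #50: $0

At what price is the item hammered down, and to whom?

Ascending (English) auction: the price rises until one bidder remains; the winner pays the price at which the last rival dropped out.
Sorting limits: 60,000 (#16) > 45,000 (#47) > 40,000 (#45) > 31,000 (#59) > 27,000 (#38) > 25,000 (#12) > …
Bidding ends when #47 exits at $45,000; #16 takes it.

#16 wins at $45,000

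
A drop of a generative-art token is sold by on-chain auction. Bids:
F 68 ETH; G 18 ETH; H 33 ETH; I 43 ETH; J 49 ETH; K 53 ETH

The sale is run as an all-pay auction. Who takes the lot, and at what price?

F pays 68 ETH

Sorting bids: 68 (F) > 53 (K) > 49 (J) > 43 (I) > 33 (H) > 18 (G)
F is highest and takes the item; every bidder forfeits their bid.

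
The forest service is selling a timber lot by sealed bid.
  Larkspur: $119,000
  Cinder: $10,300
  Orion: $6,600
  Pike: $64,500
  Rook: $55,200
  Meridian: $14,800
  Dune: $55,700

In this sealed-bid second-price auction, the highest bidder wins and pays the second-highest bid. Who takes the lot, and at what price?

Larkspur pays $64,500

Rule: the highest bidder wins and pays the second-highest bid.
Sorting bids: 119,000 (Larkspur) > 64,500 (Pike) > 55,700 (Dune) > 55,200 (Rook) > 14,800 (Meridian) > 10,300 (Cinder) > …
Second-price: Larkspur pays Pike's bid of $64,500.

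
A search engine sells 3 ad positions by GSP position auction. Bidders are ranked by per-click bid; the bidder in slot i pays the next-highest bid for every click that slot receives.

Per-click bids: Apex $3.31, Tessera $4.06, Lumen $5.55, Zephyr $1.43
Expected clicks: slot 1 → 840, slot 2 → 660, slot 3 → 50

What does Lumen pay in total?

Lumen pays $3410.40

Sorting advertisers: $5.55 (Lumen) > $4.06 (Tessera) > $3.31 (Apex) > $1.43 (Zephyr)
Lumen holds slot 1 → pays next bid $4.06 × 840 clicks = $3410.40.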